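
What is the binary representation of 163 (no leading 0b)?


163 = 10100011 in binary

10100011


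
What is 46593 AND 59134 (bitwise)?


0b1011011000000001 & 0b1110011011111110 = 0b1010011000000000 = 42496

42496


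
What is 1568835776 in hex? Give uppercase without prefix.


1568835776 = 5D8288C0 hex

5D8288C0


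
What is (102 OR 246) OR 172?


Step 1: 102 | 246 = 246
Step 2: 246 | 172 = 254

254


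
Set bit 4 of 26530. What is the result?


26530 | (1 << 4) = 26530 | 16 = 26546

26546


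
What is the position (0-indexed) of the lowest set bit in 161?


0b10100001. Lowest set bit at position 0

0


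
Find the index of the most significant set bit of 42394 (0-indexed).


0b1010010110011010. Highest set bit at position 15

15


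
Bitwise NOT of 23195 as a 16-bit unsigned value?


~0b101101010011011 = 0b1010010101100100 = 42340 (16-bit unsigned)

42340


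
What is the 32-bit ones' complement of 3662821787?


3662821787 ^ 4294967295 = 632145508

632145508


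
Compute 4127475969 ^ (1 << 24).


4127475969 ^ (1 << 24) = 4127475969 ^ 16777216 = 4144253185

4144253185


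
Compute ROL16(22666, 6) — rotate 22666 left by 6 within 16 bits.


Rotate 0b101100010001010 left by 6 (16-bit) = 0b10001010010110 = 8854

8854


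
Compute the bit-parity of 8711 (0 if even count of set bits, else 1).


0b10001000000111 has 5 ones => parity 1

1


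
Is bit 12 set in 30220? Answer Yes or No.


0b111011000001100, bit 12 = 1. Yes

Yes


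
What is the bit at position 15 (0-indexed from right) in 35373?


0b1000101000101101, position 15 = 1

1


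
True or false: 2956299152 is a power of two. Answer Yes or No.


0b10110000001101011000101110010000. Multiple bits set => No

No


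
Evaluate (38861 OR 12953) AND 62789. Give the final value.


Step 1: 38861 | 12953 = 47069
Step 2: 47069 & 62789 = 46405

46405


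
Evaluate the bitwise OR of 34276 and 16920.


0b1000010111100100 | 0b100001000011000 = 0b1100011111111100 = 51196

51196


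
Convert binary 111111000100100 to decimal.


111111000100100 in decimal = 32292

32292


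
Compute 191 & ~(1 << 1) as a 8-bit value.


191 & ~(1 << 1) = 189

189


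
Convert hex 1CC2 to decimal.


1CC2 hex = 7362 decimal

7362


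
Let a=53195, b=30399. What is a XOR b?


53195 ^ 30399 = 47476

47476


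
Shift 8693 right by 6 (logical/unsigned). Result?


0b10000111110101 >> 6 = 0b10000111 = 135

135


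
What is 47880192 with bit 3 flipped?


47880192 ^ (1 << 3) = 47880192 ^ 8 = 47880200

47880200


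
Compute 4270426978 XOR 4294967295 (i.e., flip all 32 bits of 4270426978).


4270426978 ^ 4294967295 = 24540317

24540317


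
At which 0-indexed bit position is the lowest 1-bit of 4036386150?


0b11110000100101100101110101100110. Lowest set bit at position 1

1


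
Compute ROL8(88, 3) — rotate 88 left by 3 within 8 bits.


Rotate 0b1011000 left by 3 (8-bit) = 0b11000010 = 194

194


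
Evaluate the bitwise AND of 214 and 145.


0b11010110 & 0b10010001 = 0b10010000 = 144

144


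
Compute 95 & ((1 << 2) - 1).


95 & 3 = 3

3


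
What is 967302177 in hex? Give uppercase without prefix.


967302177 = 39A7DC21 hex

39A7DC21


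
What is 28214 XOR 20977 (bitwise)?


0b110111000110110 ^ 0b101000111110001 = 0b11111111000111 = 16327

16327


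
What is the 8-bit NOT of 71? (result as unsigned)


~0b1000111 = 0b10111000 = 184 (8-bit unsigned)

184


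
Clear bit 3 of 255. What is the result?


255 & ~(1 << 3) = 247

247


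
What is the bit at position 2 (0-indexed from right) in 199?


0b11000111, position 2 = 1

1


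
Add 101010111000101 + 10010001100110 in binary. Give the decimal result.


101010111000101 + 10010001100110 = 111101000101011 = 31275

31275


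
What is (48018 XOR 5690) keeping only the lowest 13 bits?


Step 1: 48018 ^ 5690 = 44456
Step 2: 44456 & 8191 = 3496

3496


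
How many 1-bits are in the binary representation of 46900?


0b1011011100110100 has 9 set bits

9


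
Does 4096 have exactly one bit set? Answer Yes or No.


0b1000000000000. Only one bit set => Yes

Yes


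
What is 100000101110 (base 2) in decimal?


100000101110 in decimal = 2094

2094


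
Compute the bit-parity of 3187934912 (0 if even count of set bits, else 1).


0b10111110000001000000011011000000 has 11 ones => parity 1

1


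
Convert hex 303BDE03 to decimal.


303BDE03 hex = 809229827 decimal

809229827


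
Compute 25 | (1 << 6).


25 | (1 << 6) = 25 | 64 = 89

89


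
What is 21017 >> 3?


0b101001000011001 >> 3 = 0b101001000011 = 2627

2627


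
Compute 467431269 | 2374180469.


0b11011110111000110111101100101 | 0b10001101100000110001111001110101 = 0b10011111110111110111111101110101 = 2682224501

2682224501


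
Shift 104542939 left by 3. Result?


0b110001110110011001011011011 << 3 = 0b110001110110011001011011011000 = 836343512

836343512


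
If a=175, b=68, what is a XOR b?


175 ^ 68 = 235

235


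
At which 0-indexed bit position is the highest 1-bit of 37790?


0b1001001110011110. Highest set bit at position 15

15


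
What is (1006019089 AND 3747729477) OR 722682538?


Step 1: 1006019089 & 3747729477 = 459309057
Step 2: 459309057 | 722682538 = 997442219

997442219


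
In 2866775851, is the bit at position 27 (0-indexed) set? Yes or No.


0b10101010110111111000011100101011, bit 27 = 1. Yes

Yes


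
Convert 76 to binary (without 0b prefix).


76 = 1001100 in binary

1001100


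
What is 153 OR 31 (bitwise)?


0b10011001 | 0b11111 = 0b10011111 = 159

159


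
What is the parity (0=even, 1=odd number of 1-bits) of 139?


0b10001011 has 4 ones => parity 0

0


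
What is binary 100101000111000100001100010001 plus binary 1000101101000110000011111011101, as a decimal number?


100101000111000100001100010001 + 1000101101000110000011111011101 = 1101010101111110100101011101110 = 1790921454

1790921454


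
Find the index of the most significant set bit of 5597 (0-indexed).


0b1010111011101. Highest set bit at position 12

12


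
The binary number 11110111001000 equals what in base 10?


11110111001000 in decimal = 15816

15816


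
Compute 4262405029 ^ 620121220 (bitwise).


0b11111110000011110010001110100101 ^ 0b100100111101100100110010000100 = 0b11011010111110010110111100100001 = 3673780001

3673780001


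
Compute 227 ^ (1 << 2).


227 ^ (1 << 2) = 227 ^ 4 = 231

231


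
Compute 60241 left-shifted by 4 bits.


0b1110101101010001 << 4 = 0b11101011010100010000 = 963856

963856


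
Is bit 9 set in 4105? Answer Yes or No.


0b1000000001001, bit 9 = 0. No

No


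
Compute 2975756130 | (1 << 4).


2975756130 | (1 << 4) = 2975756130 | 16 = 2975756146

2975756146


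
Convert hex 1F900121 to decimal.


1F900121 hex = 529531169 decimal

529531169


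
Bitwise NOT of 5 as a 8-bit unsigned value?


~0b101 = 0b11111010 = 250 (8-bit unsigned)

250


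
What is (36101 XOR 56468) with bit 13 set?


Step 1: 36101 ^ 56468 = 20881
Step 2: 20881 | (1 << 13) = 20881 | 8192 = 29073

29073


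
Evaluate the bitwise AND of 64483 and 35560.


0b1111101111100011 & 0b1000101011101000 = 0b1000101011100000 = 35552

35552


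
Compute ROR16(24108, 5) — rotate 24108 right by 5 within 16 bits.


Rotate 0b101111000101100 right by 5 (16-bit) = 0b110001011110001 = 25329

25329


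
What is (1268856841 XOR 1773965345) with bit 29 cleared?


Step 1: 1268856841 ^ 1773965345 = 572368936
Step 2: 572368936 & ~(1 << 29) = 35498024

35498024


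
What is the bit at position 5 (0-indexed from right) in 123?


0b1111011, position 5 = 1

1


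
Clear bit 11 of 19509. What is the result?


19509 & ~(1 << 11) = 17461

17461


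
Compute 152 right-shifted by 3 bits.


0b10011000 >> 3 = 0b10011 = 19

19


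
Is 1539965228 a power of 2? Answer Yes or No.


0b1011011110010100000000100101100. Multiple bits set => No

No


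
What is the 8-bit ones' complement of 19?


19 ^ 255 = 236

236


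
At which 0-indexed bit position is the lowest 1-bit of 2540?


0b100111101100. Lowest set bit at position 2

2


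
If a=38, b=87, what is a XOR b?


38 ^ 87 = 113

113


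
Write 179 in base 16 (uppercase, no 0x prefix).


179 = B3 hex

B3


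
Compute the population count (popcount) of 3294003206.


0b11000100010101101000000000000110 has 10 set bits

10


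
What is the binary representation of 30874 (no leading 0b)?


30874 = 111100010011010 in binary

111100010011010


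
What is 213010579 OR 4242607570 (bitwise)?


0b1100101100100100100010010011 | 0b11111100111000010000110111010010 = 0b11111100111100110100110111010011 = 4243803603

4243803603


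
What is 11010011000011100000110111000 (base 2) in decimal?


11010011000011100000110111000 in decimal = 442614200

442614200


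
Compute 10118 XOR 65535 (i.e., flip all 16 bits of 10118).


10118 ^ 65535 = 55417

55417


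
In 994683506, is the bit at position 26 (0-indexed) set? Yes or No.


0b111011010010011010101001110010, bit 26 = 0. No

No


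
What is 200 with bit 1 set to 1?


200 | (1 << 1) = 200 | 2 = 202

202


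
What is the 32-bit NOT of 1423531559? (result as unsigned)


~0b1010100110110010101111000100111 = 0b10101011001001101010000111011000 = 2871435736 (32-bit unsigned)

2871435736


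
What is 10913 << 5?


0b10101010100001 << 5 = 0b1010101010000100000 = 349216

349216


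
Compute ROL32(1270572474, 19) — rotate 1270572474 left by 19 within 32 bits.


Rotate 0b1001011101110110110010110111010 left by 19 (32-bit) = 0b101101110100100101110111011011 = 768761307

768761307


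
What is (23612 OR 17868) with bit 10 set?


Step 1: 23612 | 17868 = 24060
Step 2: 24060 | (1 << 10) = 24060 | 1024 = 24060

24060


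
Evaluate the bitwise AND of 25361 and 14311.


0b110001100010001 & 0b11011111100111 = 0b10001100000001 = 8961

8961


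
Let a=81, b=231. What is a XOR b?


81 ^ 231 = 182

182


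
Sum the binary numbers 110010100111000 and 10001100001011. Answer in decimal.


110010100111000 + 10001100001011 = 1000100001000011 = 34883

34883


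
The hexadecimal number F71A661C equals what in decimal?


F71A661C hex = 4145702428 decimal

4145702428


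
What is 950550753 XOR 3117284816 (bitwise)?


0b111000101010000100000011100001 ^ 0b10111001110011011111110111010000 = 0b10000001011001011011110100110001 = 2170928433

2170928433


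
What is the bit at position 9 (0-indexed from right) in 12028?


0b10111011111100, position 9 = 1

1


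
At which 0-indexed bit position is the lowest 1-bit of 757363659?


0b101101001001000111001111001011. Lowest set bit at position 0

0


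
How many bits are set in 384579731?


0b10110111011000011100010010011 has 15 set bits

15


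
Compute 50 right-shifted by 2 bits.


0b110010 >> 2 = 0b1100 = 12

12


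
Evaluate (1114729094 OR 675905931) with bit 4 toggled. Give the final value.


Step 1: 1114729094 | 675905931 = 1786375055
Step 2: 1786375055 ^ (1 << 4) = 1786375055 ^ 16 = 1786375071

1786375071


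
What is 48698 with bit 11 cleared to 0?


48698 & ~(1 << 11) = 46650

46650


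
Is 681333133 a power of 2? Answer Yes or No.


0b101000100111000101000110001101. Multiple bits set => No

No


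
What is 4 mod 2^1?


4 & 1 = 0

0


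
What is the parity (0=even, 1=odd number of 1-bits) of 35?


0b100011 has 3 ones => parity 1

1


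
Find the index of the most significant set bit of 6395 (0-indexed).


0b1100011111011. Highest set bit at position 12

12


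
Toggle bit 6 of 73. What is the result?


73 ^ (1 << 6) = 73 ^ 64 = 9

9


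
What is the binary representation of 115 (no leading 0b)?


115 = 1110011 in binary

1110011


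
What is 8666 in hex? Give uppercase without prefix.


8666 = 21DA hex

21DA


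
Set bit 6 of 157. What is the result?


157 | (1 << 6) = 157 | 64 = 221

221


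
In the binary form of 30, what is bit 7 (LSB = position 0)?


0b11110, position 7 = 0

0


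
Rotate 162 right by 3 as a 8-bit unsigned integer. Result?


Rotate 0b10100010 right by 3 (8-bit) = 0b1010100 = 84

84


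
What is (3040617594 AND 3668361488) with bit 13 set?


Step 1: 3040617594 & 3668361488 = 2418278416
Step 2: 2418278416 | (1 << 13) = 2418278416 | 8192 = 2418286608

2418286608


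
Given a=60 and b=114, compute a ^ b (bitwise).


60 ^ 114 = 78

78


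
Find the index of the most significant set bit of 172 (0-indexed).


0b10101100. Highest set bit at position 7

7


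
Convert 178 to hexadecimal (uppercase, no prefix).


178 = B2 hex

B2


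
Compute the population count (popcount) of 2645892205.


0b10011101101101010001110001101101 has 18 set bits

18


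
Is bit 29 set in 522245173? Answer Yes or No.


0b11111001000001101010000110101, bit 29 = 0. No

No


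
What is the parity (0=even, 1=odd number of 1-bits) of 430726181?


0b11001101011000101110000100101 has 14 ones => parity 0

0


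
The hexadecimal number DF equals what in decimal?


DF hex = 223 decimal

223


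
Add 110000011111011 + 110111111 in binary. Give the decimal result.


110000011111011 + 110111111 = 110001010111010 = 25274

25274


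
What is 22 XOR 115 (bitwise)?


0b10110 ^ 0b1110011 = 0b1100101 = 101

101


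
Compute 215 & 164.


0b11010111 & 0b10100100 = 0b10000100 = 132

132


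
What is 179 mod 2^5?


179 & 31 = 19

19


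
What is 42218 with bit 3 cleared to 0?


42218 & ~(1 << 3) = 42210

42210


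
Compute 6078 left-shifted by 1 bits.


0b1011110111110 << 1 = 0b10111101111100 = 12156

12156


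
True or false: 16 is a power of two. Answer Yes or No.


0b10000. Only one bit set => Yes

Yes


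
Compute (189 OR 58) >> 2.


Step 1: 189 | 58 = 191
Step 2: 191 >> 2 = 47

47


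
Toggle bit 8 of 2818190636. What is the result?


2818190636 ^ (1 << 8) = 2818190636 ^ 256 = 2818190380

2818190380


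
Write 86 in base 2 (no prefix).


86 = 1010110 in binary

1010110


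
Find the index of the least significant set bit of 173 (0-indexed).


0b10101101. Lowest set bit at position 0

0


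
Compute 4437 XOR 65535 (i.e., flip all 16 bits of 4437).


4437 ^ 65535 = 61098

61098


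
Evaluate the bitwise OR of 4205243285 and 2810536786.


0b11111010101001101110101110010101 | 0b10100111100001010110001101010010 = 0b11111111101001111110101111010111 = 4289194967

4289194967


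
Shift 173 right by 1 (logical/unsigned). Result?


0b10101101 >> 1 = 0b1010110 = 86

86


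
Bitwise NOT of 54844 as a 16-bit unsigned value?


~0b1101011000111100 = 0b10100111000011 = 10691 (16-bit unsigned)

10691


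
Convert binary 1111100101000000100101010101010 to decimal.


1111100101000000100101010101010 in decimal = 2090879658

2090879658


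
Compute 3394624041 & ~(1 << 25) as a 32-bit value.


3394624041 & ~(1 << 25) = 3361069609

3361069609


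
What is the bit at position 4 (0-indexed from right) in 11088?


0b10101101010000, position 4 = 1

1


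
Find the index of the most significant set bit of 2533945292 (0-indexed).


0b10010111000010001110111111001100. Highest set bit at position 31

31


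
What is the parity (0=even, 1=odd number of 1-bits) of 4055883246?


0b11110001101111111101110111101110 has 24 ones => parity 0

0


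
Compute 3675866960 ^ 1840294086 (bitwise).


0b11011011000110010100011101010000 ^ 0b1101101101100001010100011000110 = 0b10110110101010011110111110010110 = 3064590230

3064590230


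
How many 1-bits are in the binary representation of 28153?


0b110110111111001 has 11 set bits

11


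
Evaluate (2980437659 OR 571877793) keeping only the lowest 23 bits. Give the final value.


Step 1: 2980437659 | 571877793 = 3015180219
Step 2: 3015180219 & 8388607 = 3669947

3669947


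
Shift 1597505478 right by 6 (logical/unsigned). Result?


0b1011111001101111111111111000110 >> 6 = 0b1011111001101111111111111 = 24961023

24961023


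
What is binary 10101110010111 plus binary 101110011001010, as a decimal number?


10101110010111 + 101110011001010 = 1000100001100001 = 34913

34913


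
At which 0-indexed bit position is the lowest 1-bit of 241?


0b11110001. Lowest set bit at position 0

0


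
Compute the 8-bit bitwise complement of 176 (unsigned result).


~0b10110000 = 0b1001111 = 79 (8-bit unsigned)

79


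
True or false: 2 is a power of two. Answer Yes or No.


0b10. Only one bit set => Yes

Yes


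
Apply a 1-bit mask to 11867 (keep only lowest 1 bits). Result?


11867 & 1 = 1

1


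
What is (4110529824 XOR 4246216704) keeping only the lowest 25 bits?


Step 1: 4110529824 ^ 4246216704 = 135894304
Step 2: 135894304 & 33554431 = 1676576

1676576


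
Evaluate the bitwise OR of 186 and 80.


0b10111010 | 0b1010000 = 0b11111010 = 250

250


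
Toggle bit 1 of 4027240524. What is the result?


4027240524 ^ (1 << 1) = 4027240524 ^ 2 = 4027240526

4027240526


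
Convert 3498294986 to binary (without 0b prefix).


3498294986 = 11010000100000111011111011001010 in binary

11010000100000111011111011001010


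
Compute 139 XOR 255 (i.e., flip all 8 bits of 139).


139 ^ 255 = 116

116


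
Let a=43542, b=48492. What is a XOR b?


43542 ^ 48492 = 6010

6010


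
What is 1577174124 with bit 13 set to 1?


1577174124 | (1 << 13) = 1577174124 | 8192 = 1577182316

1577182316


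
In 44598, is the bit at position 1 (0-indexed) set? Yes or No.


0b1010111000110110, bit 1 = 1. Yes

Yes


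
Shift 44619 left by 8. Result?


0b1010111001001011 << 8 = 0b101011100100101100000000 = 11422464

11422464


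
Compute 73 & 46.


0b1001001 & 0b101110 = 0b1000 = 8

8


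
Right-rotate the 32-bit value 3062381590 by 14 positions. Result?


Rotate 0b10110110100010000011110000010110 right by 14 (32-bit) = 0b11110000010110101101101000100000 = 4032485920

4032485920


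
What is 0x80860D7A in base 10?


80860D7A hex = 2156268922 decimal

2156268922


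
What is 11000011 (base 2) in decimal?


11000011 in decimal = 195

195


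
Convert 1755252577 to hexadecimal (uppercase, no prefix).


1755252577 = 689F0761 hex

689F0761


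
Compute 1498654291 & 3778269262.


0b1011001010100111010011001010011 & 0b11100001001100111101000001001110 = 0b1000001000100111000000001000010 = 1091797058

1091797058


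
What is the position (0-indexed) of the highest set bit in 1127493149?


0b1000011001101000010111000011101. Highest set bit at position 30

30


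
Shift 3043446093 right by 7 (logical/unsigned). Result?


0b10110101011001110100110101001101 >> 7 = 0b1011010101100111010011010 = 23776922

23776922


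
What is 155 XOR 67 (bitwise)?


0b10011011 ^ 0b1000011 = 0b11011000 = 216

216


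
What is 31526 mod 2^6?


31526 & 63 = 38

38


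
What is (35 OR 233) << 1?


Step 1: 35 | 233 = 235
Step 2: 235 << 1 = 470

470


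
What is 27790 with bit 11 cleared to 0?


27790 & ~(1 << 11) = 25742

25742


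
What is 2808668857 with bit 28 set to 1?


2808668857 | (1 << 28) = 2808668857 | 268435456 = 3077104313

3077104313


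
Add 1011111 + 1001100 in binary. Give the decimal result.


1011111 + 1001100 = 10101011 = 171

171


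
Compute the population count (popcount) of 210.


0b11010010 has 4 set bits

4


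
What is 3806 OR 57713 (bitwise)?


0b111011011110 | 0b1110000101110001 = 0b1110111111111111 = 61439

61439


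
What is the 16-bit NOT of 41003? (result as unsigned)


~0b1010000000101011 = 0b101111111010100 = 24532 (16-bit unsigned)

24532


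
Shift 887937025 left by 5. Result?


0b110100111011001101100000000001 << 5 = 0b11010011101100110110000000000100000 = 28413984800

28413984800


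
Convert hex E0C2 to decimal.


E0C2 hex = 57538 decimal

57538


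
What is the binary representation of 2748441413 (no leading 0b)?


2748441413 = 10100011110100011110001101000101 in binary

10100011110100011110001101000101


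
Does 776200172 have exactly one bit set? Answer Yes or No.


0b101110010000111101111111101100. Multiple bits set => No

No


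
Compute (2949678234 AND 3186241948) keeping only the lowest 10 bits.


Step 1: 2949678234 & 3186241948 = 2915041432
Step 2: 2915041432 & 1023 = 152

152


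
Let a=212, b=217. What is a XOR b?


212 ^ 217 = 13

13


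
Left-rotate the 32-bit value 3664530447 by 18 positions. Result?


Rotate 0b11011010011011000100110000001111 left by 18 (32-bit) = 0b110000001111110110100110110001 = 809462193

809462193


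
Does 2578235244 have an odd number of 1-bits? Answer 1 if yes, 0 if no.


0b10011001101011001011111101101100 has 19 ones => parity 1

1


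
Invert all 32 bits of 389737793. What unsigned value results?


389737793 ^ 4294967295 = 3905229502

3905229502


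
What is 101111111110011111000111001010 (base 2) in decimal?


101111111110011111000111001010 in decimal = 804909514

804909514


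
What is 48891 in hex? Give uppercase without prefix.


48891 = BEFB hex

BEFB


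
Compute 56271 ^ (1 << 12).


56271 ^ (1 << 12) = 56271 ^ 4096 = 52175

52175


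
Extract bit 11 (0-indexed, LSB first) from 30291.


0b111011001010011, position 11 = 0

0


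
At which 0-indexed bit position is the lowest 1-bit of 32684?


0b111111110101100. Lowest set bit at position 2

2


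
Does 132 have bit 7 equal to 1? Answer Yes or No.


0b10000100, bit 7 = 1. Yes

Yes


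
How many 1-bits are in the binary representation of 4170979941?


0b11111000100111000001101001100101 has 16 set bits

16


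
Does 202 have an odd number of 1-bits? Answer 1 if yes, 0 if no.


0b11001010 has 4 ones => parity 0

0


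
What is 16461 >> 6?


0b100000001001101 >> 6 = 0b100000001 = 257

257


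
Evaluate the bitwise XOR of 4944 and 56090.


0b1001101010000 ^ 0b1101101100011010 = 0b1100100001001010 = 51274

51274


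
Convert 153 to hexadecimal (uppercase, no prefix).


153 = 99 hex

99


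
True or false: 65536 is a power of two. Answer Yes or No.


0b10000000000000000. Only one bit set => Yes

Yes


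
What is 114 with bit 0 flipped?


114 ^ (1 << 0) = 114 ^ 1 = 115

115


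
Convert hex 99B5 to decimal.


99B5 hex = 39349 decimal

39349


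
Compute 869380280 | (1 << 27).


869380280 | (1 << 27) = 869380280 | 134217728 = 1003598008

1003598008


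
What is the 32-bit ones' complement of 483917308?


483917308 ^ 4294967295 = 3811049987

3811049987


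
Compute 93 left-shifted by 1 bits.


0b1011101 << 1 = 0b10111010 = 186

186


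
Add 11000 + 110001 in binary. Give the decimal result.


11000 + 110001 = 1001001 = 73

73


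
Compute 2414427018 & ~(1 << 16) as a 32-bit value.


2414427018 & ~(1 << 16) = 2414361482

2414361482


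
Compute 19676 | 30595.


0b100110011011100 | 0b111011110000011 = 0b111111111011111 = 32735

32735


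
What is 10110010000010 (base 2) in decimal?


10110010000010 in decimal = 11394

11394


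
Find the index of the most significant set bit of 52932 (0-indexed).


0b1100111011000100. Highest set bit at position 15

15


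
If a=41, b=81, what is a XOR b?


41 ^ 81 = 120

120


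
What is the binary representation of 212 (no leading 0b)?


212 = 11010100 in binary

11010100


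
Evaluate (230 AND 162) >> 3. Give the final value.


Step 1: 230 & 162 = 162
Step 2: 162 >> 3 = 20

20


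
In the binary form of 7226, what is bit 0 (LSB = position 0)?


0b1110000111010, position 0 = 0

0


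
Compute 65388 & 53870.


0b1111111101101100 & 0b1101001001101110 = 0b1101001001101100 = 53868

53868


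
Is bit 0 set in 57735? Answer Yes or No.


0b1110000110000111, bit 0 = 1. Yes

Yes


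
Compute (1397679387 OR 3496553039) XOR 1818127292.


Step 1: 1397679387 | 3496553039 = 3547328351
Step 2: 3547328351 ^ 1818127292 = 3207693539

3207693539


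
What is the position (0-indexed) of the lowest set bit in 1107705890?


0b1000010000001100100000000100010. Lowest set bit at position 1

1


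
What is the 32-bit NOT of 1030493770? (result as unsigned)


~0b111101011011000001011001001010 = 0b11000010100100111110100110110101 = 3264473525 (32-bit unsigned)

3264473525


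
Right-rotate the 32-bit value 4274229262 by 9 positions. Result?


Rotate 0b11111110110000111001000000001110 right by 9 (32-bit) = 0b111011111110110000111001000 = 125788616

125788616


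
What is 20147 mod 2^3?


20147 & 7 = 3

3


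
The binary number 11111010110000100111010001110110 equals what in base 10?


11111010110000100111010001110110 in decimal = 4207047798

4207047798


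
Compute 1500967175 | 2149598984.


0b1011001011101101111000100000111 | 0b10000000001000000100011100001000 = 0b11011001011101101111011100001111 = 3648452367

3648452367


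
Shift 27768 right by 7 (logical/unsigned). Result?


0b110110001111000 >> 7 = 0b11011000 = 216

216


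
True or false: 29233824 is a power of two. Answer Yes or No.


0b1101111100001001010100000. Multiple bits set => No

No


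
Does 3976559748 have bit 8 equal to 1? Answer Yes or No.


0b11101101000001010111110010000100, bit 8 = 0. No

No


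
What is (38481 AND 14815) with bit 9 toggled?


Step 1: 38481 & 14815 = 4177
Step 2: 4177 ^ (1 << 9) = 4177 ^ 512 = 4689

4689


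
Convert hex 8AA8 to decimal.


8AA8 hex = 35496 decimal

35496


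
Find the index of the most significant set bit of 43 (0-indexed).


0b101011. Highest set bit at position 5

5


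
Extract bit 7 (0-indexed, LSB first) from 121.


0b1111001, position 7 = 0

0


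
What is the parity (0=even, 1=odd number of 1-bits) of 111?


0b1101111 has 6 ones => parity 0

0


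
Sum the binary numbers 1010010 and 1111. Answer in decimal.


1010010 + 1111 = 1100001 = 97

97


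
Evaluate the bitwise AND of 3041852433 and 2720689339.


0b10110101010011101111110000010001 & 0b10100010001010100110110010111011 = 0b10100000000010100110110000010001 = 2685037585

2685037585


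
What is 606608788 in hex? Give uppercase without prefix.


606608788 = 24281D94 hex

24281D94


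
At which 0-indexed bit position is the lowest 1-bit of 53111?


0b1100111101110111. Lowest set bit at position 0

0


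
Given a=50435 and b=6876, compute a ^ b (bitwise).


50435 ^ 6876 = 57311

57311


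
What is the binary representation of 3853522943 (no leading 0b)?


3853522943 = 11100101101100000001011111111111 in binary

11100101101100000001011111111111


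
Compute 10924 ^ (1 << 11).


10924 ^ (1 << 11) = 10924 ^ 2048 = 8876

8876


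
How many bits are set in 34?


0b100010 has 2 set bits

2


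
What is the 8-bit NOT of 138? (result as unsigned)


~0b10001010 = 0b1110101 = 117 (8-bit unsigned)

117


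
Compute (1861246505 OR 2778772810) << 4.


Step 1: 1861246505 | 2778772810 = 4025548651
Step 2: 4025548651 << 4 = 64408778416

64408778416


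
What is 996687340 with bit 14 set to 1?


996687340 | (1 << 14) = 996687340 | 16384 = 996703724

996703724


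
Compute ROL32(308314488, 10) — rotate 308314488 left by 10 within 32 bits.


Rotate 0b10010011000001000000101111000 left by 10 (32-bit) = 0b10000010000001011110000001001001 = 2181423177

2181423177


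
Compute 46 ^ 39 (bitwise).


0b101110 ^ 0b100111 = 0b1001 = 9

9


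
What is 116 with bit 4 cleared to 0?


116 & ~(1 << 4) = 100

100


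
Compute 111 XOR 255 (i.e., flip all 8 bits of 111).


111 ^ 255 = 144

144


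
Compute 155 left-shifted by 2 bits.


0b10011011 << 2 = 0b1001101100 = 620

620


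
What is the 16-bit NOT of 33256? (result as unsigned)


~0b1000000111101000 = 0b111111000010111 = 32279 (16-bit unsigned)

32279


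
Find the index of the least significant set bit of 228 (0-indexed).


0b11100100. Lowest set bit at position 2

2


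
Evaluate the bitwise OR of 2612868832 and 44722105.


0b10011011101111010011011011100000 | 0b10101010100110011110111001 = 0b10011011101111110111011111111001 = 2613016569

2613016569


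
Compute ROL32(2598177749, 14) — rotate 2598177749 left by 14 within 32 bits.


Rotate 0b10011010110111010000101111010101 left by 14 (32-bit) = 0b1000010111101010110011010110111 = 1123378871

1123378871


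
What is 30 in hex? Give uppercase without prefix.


30 = 1E hex

1E


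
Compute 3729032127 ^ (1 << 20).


3729032127 ^ (1 << 20) = 3729032127 ^ 1048576 = 3730080703

3730080703


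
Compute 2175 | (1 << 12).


2175 | (1 << 12) = 2175 | 4096 = 6271

6271


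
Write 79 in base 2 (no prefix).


79 = 1001111 in binary

1001111


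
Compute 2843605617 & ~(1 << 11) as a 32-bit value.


2843605617 & ~(1 << 11) = 2843603569

2843603569


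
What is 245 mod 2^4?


245 & 15 = 5

5


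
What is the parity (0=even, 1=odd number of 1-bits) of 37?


0b100101 has 3 ones => parity 1

1


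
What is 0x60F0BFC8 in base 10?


60F0BFC8 hex = 1626390472 decimal

1626390472


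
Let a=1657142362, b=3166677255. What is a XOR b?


1657142362 ^ 3166677255 = 3732559197

3732559197


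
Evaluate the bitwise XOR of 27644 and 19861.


0b110101111111100 ^ 0b100110110010101 = 0b10011001101001 = 9833

9833


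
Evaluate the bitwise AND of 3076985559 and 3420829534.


0b10110111011001110001001011010111 & 0b11001011111001011011011101011110 = 0b10000011011001010001001001010110 = 2204439126

2204439126


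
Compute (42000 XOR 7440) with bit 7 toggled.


Step 1: 42000 ^ 7440 = 47360
Step 2: 47360 ^ (1 << 7) = 47360 ^ 128 = 47488

47488


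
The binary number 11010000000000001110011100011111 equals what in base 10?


11010000000000001110011100011111 in decimal = 3489720095

3489720095


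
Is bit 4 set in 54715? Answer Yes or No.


0b1101010110111011, bit 4 = 1. Yes

Yes


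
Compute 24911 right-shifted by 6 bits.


0b110000101001111 >> 6 = 0b110000101 = 389

389


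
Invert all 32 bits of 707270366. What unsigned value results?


707270366 ^ 4294967295 = 3587696929

3587696929


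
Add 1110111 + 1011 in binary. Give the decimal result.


1110111 + 1011 = 10000010 = 130

130


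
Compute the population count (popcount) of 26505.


0b110011110001001 has 8 set bits

8


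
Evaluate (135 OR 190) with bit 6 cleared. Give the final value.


Step 1: 135 | 190 = 191
Step 2: 191 & ~(1 << 6) = 191

191


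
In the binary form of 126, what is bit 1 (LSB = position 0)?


0b1111110, position 1 = 1

1


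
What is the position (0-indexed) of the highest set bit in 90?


0b1011010. Highest set bit at position 6

6


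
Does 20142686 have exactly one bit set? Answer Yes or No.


0b1001100110101101001011110. Multiple bits set => No

No


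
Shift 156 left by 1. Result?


0b10011100 << 1 = 0b100111000 = 312

312


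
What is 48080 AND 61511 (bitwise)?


0b1011101111010000 & 0b1111000001000111 = 0b1011000001000000 = 45120

45120


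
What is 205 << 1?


0b11001101 << 1 = 0b110011010 = 410

410


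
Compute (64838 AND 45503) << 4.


Step 1: 64838 & 45503 = 45318
Step 2: 45318 << 4 = 725088

725088


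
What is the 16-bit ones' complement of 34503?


34503 ^ 65535 = 31032

31032


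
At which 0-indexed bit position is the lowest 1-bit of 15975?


0b11111001100111. Lowest set bit at position 0

0


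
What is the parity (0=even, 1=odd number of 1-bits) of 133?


0b10000101 has 3 ones => parity 1

1


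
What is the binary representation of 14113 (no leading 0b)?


14113 = 11011100100001 in binary

11011100100001


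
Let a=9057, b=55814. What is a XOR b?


9057 ^ 55814 = 63847

63847


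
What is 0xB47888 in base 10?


B47888 hex = 11827336 decimal

11827336


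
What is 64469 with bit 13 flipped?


64469 ^ (1 << 13) = 64469 ^ 8192 = 56277

56277


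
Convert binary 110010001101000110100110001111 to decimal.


110010001101000110100110001111 in decimal = 842295695

842295695


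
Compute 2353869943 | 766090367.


0b10001100010011010011010001110111 | 0b101101101010011001110001111111 = 0b10101101111011011011110001111111 = 2918038655

2918038655


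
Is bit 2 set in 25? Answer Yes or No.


0b11001, bit 2 = 0. No

No


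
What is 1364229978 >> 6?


0b1010001010100000111111101011010 >> 6 = 0b1010001010100000111111101 = 21316093

21316093


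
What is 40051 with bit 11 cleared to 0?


40051 & ~(1 << 11) = 38003

38003


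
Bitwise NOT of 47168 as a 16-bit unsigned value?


~0b1011100001000000 = 0b100011110111111 = 18367 (16-bit unsigned)

18367


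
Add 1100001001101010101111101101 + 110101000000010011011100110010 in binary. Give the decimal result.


1100001001101010101111101101 + 110101000000010011011100110010 = 1000001001001111110001100011111 = 1093133087

1093133087


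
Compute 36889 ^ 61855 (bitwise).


0b1001000000011001 ^ 0b1111000110011111 = 0b110000110000110 = 24966

24966


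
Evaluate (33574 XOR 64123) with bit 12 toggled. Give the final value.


Step 1: 33574 ^ 64123 = 31069
Step 2: 31069 ^ (1 << 12) = 31069 ^ 4096 = 26973

26973


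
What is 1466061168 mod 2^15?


1466061168 & 32767 = 20848

20848


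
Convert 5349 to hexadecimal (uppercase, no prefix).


5349 = 14E5 hex

14E5


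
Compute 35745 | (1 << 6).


35745 | (1 << 6) = 35745 | 64 = 35809

35809


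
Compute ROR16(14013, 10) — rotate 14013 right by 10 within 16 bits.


Rotate 0b11011010111101 right by 10 (16-bit) = 0b1010111101001101 = 44877

44877


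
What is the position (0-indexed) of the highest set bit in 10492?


0b10100011111100. Highest set bit at position 13

13


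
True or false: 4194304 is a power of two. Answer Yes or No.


0b10000000000000000000000. Only one bit set => Yes

Yes


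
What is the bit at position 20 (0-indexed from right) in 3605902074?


0b11010110111011011011001011111010, position 20 = 0

0


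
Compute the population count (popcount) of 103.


0b1100111 has 5 set bits

5


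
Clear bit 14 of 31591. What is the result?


31591 & ~(1 << 14) = 15207

15207


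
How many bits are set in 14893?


0b11101000101101 has 8 set bits

8


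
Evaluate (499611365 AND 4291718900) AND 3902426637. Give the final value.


Step 1: 499611365 & 4291718900 = 499541732
Step 2: 499541732 & 3902426637 = 142755332

142755332


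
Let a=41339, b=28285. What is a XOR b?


41339 ^ 28285 = 52998

52998


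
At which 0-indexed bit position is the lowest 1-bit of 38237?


0b1001010101011101. Lowest set bit at position 0

0


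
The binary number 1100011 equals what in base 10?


1100011 in decimal = 99

99


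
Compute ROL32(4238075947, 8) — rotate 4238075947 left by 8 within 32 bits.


Rotate 0b11111100100110111110100000101011 left by 8 (32-bit) = 0b10011011111010000010101111111100 = 2615684092

2615684092


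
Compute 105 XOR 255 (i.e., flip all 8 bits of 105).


105 ^ 255 = 150

150


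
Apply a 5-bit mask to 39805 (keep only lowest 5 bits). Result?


39805 & 31 = 29

29


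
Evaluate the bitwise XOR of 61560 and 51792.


0b1111000001111000 ^ 0b1100101001010000 = 0b11101000101000 = 14888

14888


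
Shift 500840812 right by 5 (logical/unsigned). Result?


0b11101110110100011100101101100 >> 5 = 0b111011101101000111001011 = 15651275

15651275


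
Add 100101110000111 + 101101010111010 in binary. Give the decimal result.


100101110000111 + 101101010111010 = 1010011001000001 = 42561

42561


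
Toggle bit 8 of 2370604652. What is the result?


2370604652 ^ (1 << 8) = 2370604652 ^ 256 = 2370604908

2370604908


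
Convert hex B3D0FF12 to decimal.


B3D0FF12 hex = 3016818450 decimal

3016818450


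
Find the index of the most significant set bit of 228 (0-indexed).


0b11100100. Highest set bit at position 7

7


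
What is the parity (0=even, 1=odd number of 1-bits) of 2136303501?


0b1111111010101010110011110001101 has 20 ones => parity 0

0


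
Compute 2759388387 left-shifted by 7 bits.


0b10100100011110001110110011100011 << 7 = 0b101001000111100011101100111000110000000 = 353201713536

353201713536


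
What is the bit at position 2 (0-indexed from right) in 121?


0b1111001, position 2 = 0

0


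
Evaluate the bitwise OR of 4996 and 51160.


0b1001110000100 | 0b1100011111011000 = 0b1101011111011100 = 55260

55260


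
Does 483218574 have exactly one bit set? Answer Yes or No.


0b11100110011010101010010001110. Multiple bits set => No

No


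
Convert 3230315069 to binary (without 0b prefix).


3230315069 = 11000000100010101011001000111101 in binary

11000000100010101011001000111101


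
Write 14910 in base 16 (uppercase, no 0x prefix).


14910 = 3A3E hex

3A3E


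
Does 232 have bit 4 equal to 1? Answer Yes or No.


0b11101000, bit 4 = 0. No

No


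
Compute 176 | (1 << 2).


176 | (1 << 2) = 176 | 4 = 180

180


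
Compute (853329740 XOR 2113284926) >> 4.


Step 1: 853329740 ^ 2113284926 = 1328213106
Step 2: 1328213106 >> 4 = 83013319

83013319


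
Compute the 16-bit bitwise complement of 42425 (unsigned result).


~0b1010010110111001 = 0b101101001000110 = 23110 (16-bit unsigned)

23110


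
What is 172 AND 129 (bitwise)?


0b10101100 & 0b10000001 = 0b10000000 = 128

128


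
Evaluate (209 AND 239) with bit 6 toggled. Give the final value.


Step 1: 209 & 239 = 193
Step 2: 193 ^ (1 << 6) = 193 ^ 64 = 129

129


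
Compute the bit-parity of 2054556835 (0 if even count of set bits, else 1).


0b1111010011101100000110010100011 has 16 ones => parity 0

0


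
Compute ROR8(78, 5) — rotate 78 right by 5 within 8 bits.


Rotate 0b1001110 right by 5 (8-bit) = 0b1110010 = 114

114


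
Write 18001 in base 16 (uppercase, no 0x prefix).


18001 = 4651 hex

4651


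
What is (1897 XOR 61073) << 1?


Step 1: 1897 ^ 61073 = 59896
Step 2: 59896 << 1 = 119792

119792


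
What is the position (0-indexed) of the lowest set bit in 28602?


0b110111110111010. Lowest set bit at position 1

1


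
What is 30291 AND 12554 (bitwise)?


0b111011001010011 & 0b11000100001010 = 0b11000000000010 = 12290

12290


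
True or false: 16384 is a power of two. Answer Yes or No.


0b100000000000000. Only one bit set => Yes

Yes


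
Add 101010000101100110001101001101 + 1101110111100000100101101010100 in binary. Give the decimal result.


101010000101100110001101001101 + 1101110111100000100101101010100 = 10011001000001101010111010100001 = 2567351969

2567351969
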